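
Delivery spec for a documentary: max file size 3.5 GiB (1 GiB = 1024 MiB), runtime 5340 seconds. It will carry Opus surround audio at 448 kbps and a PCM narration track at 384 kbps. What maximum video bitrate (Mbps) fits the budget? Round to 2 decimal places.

Budget: 3.5 GiB = 30064.8 Mb.
Total bitrate budget: 30064.8 Mb / 5340 s = 5.630 Mbps.
Audio total: 448 + 384 = 832 kbps = 0.832 Mbps.
Video: 5.630 − 0.832 = 4.798 Mbps.

4.80 Mbps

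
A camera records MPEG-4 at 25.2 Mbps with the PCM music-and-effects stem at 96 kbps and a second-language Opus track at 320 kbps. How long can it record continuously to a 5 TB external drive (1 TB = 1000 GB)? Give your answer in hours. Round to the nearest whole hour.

434 hours

Audio total: 96 + 320 = 416 kbps = 0.416 Mbps.
Total bitrate: 25.2 + 0.416 = 25.616 Mbps.
Capacity: 5 TB = 40,000,000 Mb.
Recording time: 40,000,000 / 25.616 = 1,561,524 s ≈ 434 hours.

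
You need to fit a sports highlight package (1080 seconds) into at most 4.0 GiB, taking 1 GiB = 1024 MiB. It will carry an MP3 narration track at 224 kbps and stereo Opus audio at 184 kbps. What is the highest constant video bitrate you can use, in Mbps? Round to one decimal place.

Budget: 4.0 GiB = 34359.7 Mb.
Total bitrate budget: 34359.7 Mb / 1080 s = 31.815 Mbps.
Audio total: 224 + 184 = 408 kbps = 0.408 Mbps.
Video: 31.815 − 0.408 = 31.407 Mbps.

31.4 Mbps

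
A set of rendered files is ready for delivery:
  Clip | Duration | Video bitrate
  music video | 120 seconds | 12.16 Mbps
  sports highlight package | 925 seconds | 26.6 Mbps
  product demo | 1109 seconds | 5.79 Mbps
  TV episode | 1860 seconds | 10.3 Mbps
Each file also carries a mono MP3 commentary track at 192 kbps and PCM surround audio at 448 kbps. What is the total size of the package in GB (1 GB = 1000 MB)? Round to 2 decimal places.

6.78 GB

Audio total: 192 + 448 = 640 kbps = 0.640 Mbps.
music video: 12.800 Mbps × 120 s = 1536.0 Mb
sports highlight package: 27.240 Mbps × 925 s = 25197.0 Mb
product demo: 6.430 Mbps × 1109 s = 7130.9 Mb
TV episode: 10.940 Mbps × 1860 s = 20348.4 Mb
Total: 54212.3 Mb = 6776.5 MB.
= 6.777 GB.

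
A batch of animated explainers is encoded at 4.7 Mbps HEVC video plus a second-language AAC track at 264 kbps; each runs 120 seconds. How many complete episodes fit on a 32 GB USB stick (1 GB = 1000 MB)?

Audio: 264 kbps = 0.264 Mbps.
Total bitrate: 4.964 Mbps.
Per item: 4.964 Mbps × 120 s = 595.7 Mb = 74.46 MB.
Capacity: 32 GB = 256,000 Mb; 429.76 items → 429 complete.

429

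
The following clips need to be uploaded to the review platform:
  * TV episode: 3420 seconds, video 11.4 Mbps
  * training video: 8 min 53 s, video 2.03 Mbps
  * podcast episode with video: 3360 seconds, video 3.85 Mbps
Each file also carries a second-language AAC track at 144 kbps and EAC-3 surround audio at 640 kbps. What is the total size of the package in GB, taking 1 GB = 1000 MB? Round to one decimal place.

7.3 GB

Audio total: 144 + 640 = 784 kbps = 0.784 Mbps.
TV episode: 12.184 Mbps × 3420 s = 41669.3 Mb
training video: 2.814 Mbps × 533 s = 1499.9 Mb
podcast episode with video: 4.634 Mbps × 3360 s = 15570.2 Mb
Total: 58739.4 Mb = 7342.4 MB.
= 7.342 GB.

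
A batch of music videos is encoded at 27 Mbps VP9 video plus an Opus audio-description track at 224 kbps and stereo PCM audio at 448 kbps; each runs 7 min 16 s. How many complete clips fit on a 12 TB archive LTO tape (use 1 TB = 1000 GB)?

7 min 16 s = 436 s
Audio total: 224 + 448 = 672 kbps = 0.672 Mbps.
Total bitrate: 27.672 Mbps.
Per item: 27.672 Mbps × 436 s = 12,065 Mb = 1,508 MB.
Capacity: 12 TB = 96,000,000 Mb; 7956.91 items → 7956 complete.

7956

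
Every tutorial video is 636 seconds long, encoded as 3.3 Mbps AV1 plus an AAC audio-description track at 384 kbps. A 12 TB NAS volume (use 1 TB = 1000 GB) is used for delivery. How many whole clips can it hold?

40972

Audio: 384 kbps = 0.384 Mbps.
Total bitrate: 3.684 Mbps.
Per item: 3.684 Mbps × 636 s = 2,343 Mb = 292.9 MB.
Capacity: 12 TB = 96,000,000 Mb; 40972.69 items → 40972 complete.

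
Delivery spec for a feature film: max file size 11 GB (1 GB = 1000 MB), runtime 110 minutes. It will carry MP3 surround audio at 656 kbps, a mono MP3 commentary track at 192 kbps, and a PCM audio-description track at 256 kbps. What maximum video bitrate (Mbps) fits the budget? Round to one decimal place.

12.2 Mbps

Budget: 11 GB = 88000.0 Mb.
110 min = 6600 s
Total bitrate budget: 88000.0 Mb / 6600 s = 13.333 Mbps.
Audio total: 656 + 192 + 256 = 1104 kbps = 1.104 Mbps.
Video: 13.333 − 1.104 = 12.229 Mbps.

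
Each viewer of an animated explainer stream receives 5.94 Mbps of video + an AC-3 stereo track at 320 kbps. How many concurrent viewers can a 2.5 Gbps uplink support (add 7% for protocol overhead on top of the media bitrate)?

Audio: 320 kbps = 0.320 Mbps.
Per-viewer media rate: 6.260 Mbps.
On the wire with 7% overhead: 6.698 Mbps.
2.5 Gbps = 2,500 Mbps; 2,500 / 6.698 = 373.23 → 373 viewers.

373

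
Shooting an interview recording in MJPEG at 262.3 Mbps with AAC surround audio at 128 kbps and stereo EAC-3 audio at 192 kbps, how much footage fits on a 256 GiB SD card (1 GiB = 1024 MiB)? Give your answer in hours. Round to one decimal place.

Audio total: 128 + 192 = 320 kbps = 0.320 Mbps.
Total bitrate: 262.3 + 0.320 = 262.620 Mbps.
Capacity: 256 GiB = 2,199,023 Mb.
Recording time: 2,199,023 / 262.620 = 8,373 s ≈ 2.33 hours.

2.3 hours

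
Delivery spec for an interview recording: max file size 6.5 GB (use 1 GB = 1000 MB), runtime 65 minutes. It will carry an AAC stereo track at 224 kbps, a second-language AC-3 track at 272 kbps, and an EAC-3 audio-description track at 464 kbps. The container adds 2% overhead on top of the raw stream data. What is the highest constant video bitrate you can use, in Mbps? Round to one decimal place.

12.1 Mbps

Budget: 6.5 GB = 52000.0 Mb.
Stream payload after overhead: 52000.0 / 1.02 = 50980.4 Mb.
65 min = 3900 s
Total bitrate budget: 50980.4 Mb / 3900 s = 13.072 Mbps.
Audio total: 224 + 272 + 464 = 960 kbps = 0.960 Mbps.
Video: 13.072 − 0.960 = 12.112 Mbps.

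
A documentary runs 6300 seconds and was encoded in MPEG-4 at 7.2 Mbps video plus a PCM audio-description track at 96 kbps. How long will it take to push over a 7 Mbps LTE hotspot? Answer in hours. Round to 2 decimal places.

Audio: 96 kbps = 0.096 Mbps.
Total bitrate: 7.296 Mbps.
File: 7.296 Mbps × 6300 s = 45964.8 Mb.
At 7 Mbps: 45964.8 / 7 = 6566.4 s ≈ 1.82 hours.

1.82 hours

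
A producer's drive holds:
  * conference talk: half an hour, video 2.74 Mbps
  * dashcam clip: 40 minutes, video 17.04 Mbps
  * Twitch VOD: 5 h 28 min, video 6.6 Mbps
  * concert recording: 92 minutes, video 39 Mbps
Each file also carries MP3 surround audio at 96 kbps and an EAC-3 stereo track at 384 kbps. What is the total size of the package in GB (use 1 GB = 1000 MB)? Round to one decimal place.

Audio total: 96 + 384 = 480 kbps = 0.480 Mbps.
conference talk: 3.220 Mbps × 1800 s = 5796.0 Mb
dashcam clip: 17.520 Mbps × 2400 s = 42048.0 Mb
Twitch VOD: 7.080 Mbps × 19680 s = 139334.4 Mb
concert recording: 39.480 Mbps × 5520 s = 217929.6 Mb
Total: 405108.0 Mb = 50638.5 MB.
= 50.64 GB.

50.6 GB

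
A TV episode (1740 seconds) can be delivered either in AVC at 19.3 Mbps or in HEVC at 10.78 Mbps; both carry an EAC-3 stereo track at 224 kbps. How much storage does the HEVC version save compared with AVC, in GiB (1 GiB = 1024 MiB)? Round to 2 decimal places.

Audio: 224 kbps = 0.224 Mbps.
AVC: 19.524 Mbps × 1740 s = 33971.8 Mb = 3.955 GiB.
HEVC: 11.004 Mbps × 1740 s = 19147.0 Mb = 2.229 GiB.
Saving: 3.955 − 2.229 = 1.726 GiB.

1.73 GiB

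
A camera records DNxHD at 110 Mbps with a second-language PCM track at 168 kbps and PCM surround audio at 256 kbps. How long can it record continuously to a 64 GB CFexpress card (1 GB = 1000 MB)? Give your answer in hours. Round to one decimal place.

Audio total: 168 + 256 = 424 kbps = 0.424 Mbps.
Total bitrate: 110 + 0.424 = 110.424 Mbps.
Capacity: 64 GB = 512,000 Mb.
Recording time: 512,000 / 110.424 = 4,637 s ≈ 1.29 hours.

1.3 hours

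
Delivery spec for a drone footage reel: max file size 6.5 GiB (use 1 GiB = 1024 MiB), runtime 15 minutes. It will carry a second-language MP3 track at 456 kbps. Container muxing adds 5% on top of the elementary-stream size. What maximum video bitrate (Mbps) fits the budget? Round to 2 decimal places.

58.63 Mbps

Budget: 6.5 GiB = 55834.6 Mb.
Stream payload after overhead: 55834.6 / 1.05 = 53175.8 Mb.
15 min = 900 s
Total bitrate budget: 53175.8 Mb / 900 s = 59.084 Mbps.
Audio: 456 kbps = 0.456 Mbps.
Video: 59.084 − 0.456 = 58.628 Mbps.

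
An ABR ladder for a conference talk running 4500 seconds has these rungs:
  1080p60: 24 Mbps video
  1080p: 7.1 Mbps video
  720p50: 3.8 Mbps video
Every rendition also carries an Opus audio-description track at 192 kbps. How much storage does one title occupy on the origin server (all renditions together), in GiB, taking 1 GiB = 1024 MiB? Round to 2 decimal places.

Audio: 192 kbps = 0.192 Mbps.
Sum of rendition bitrates: (24+0.192) + (7.1+0.192) + (3.8+0.192) = 35.476 Mbps.
× 4500 s = 159,642 Mb = 19,955 MB = 18.58 GiB.

18.58 GiB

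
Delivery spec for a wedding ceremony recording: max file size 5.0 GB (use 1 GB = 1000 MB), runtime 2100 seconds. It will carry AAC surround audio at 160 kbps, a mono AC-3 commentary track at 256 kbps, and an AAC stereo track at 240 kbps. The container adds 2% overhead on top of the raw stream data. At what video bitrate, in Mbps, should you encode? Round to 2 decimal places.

18.02 Mbps

Budget: 5.0 GB = 40000.0 Mb.
Stream payload after overhead: 40000.0 / 1.02 = 39215.7 Mb.
Total bitrate budget: 39215.7 Mb / 2100 s = 18.674 Mbps.
Audio total: 160 + 256 + 240 = 656 kbps = 0.656 Mbps.
Video: 18.674 − 0.656 = 18.018 Mbps.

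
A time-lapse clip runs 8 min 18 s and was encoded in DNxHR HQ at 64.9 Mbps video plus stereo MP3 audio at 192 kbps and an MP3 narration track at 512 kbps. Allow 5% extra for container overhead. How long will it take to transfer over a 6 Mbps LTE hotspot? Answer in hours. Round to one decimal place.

1.6 hours

8 min 18 s = 498 s
Audio total: 192 + 512 = 704 kbps = 0.704 Mbps.
Total bitrate: 65.604 Mbps.
File: 65.604 Mbps × 498 s = 32670.8 Mb.
With 5% container overhead: ×1.05. → 34304.3 Mb.
At 6 Mbps: 34304.3 / 6 = 5717.4 s ≈ 1.59 hours.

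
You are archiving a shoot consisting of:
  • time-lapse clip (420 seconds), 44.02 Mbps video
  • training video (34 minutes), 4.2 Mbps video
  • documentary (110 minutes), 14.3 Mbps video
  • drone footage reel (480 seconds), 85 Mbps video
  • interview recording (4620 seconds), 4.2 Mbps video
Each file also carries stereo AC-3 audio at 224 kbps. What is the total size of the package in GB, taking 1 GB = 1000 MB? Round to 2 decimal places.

Audio: 224 kbps = 0.224 Mbps.
time-lapse clip: 44.244 Mbps × 420 s = 18582.5 Mb
training video: 4.424 Mbps × 2040 s = 9025.0 Mb
documentary: 14.524 Mbps × 6600 s = 95858.4 Mb
drone footage reel: 85.224 Mbps × 480 s = 40907.5 Mb
interview recording: 4.424 Mbps × 4620 s = 20438.9 Mb
Total: 184812.2 Mb = 23101.5 MB.
= 23.10 GB.

23.10 GB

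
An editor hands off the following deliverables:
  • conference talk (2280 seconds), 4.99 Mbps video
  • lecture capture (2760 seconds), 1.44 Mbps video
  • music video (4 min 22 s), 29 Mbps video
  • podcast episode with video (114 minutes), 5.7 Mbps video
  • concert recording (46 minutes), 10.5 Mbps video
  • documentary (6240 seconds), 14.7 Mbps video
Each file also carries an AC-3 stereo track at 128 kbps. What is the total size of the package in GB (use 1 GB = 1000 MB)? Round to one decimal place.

23.2 GB

Audio: 128 kbps = 0.128 Mbps.
conference talk: 5.118 Mbps × 2280 s = 11669.0 Mb
lecture capture: 1.568 Mbps × 2760 s = 4327.7 Mb
music video: 29.128 Mbps × 262 s = 7631.5 Mb
podcast episode with video: 5.828 Mbps × 6840 s = 39863.5 Mb
concert recording: 10.628 Mbps × 2760 s = 29333.3 Mb
documentary: 14.828 Mbps × 6240 s = 92526.7 Mb
Total: 185351.8 Mb = 23169.0 MB.
= 23.17 GB.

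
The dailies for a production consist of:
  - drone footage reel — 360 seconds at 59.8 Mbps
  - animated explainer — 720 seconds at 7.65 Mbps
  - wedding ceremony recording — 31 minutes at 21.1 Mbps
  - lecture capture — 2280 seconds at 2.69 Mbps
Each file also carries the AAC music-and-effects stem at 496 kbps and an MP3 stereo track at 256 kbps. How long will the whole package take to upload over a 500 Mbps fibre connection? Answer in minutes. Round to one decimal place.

Audio total: 496 + 256 = 752 kbps = 0.752 Mbps.
drone footage reel: 60.552 Mbps × 360 s = 21798.7 Mb
animated explainer: 8.402 Mbps × 720 s = 6049.4 Mb
wedding ceremony recording: 21.852 Mbps × 1860 s = 40644.7 Mb
lecture capture: 3.442 Mbps × 2280 s = 7847.8 Mb
Total: 76340.6 Mb = 9542.6 MB.
At 500 Mbps: 76340.6 / 500 = 153 s ≈ 2.54 minutes.

2.5 minutes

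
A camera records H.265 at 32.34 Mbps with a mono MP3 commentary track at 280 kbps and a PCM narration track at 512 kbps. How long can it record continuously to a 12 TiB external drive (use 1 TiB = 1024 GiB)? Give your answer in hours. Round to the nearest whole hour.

Audio total: 280 + 512 = 792 kbps = 0.792 Mbps.
Total bitrate: 32.34 + 0.792 = 33.132 Mbps.
Capacity: 12 TiB = 105,553,116 Mb.
Recording time: 105,553,116 / 33.132 = 3,185,836 s ≈ 885 hours.

885 hours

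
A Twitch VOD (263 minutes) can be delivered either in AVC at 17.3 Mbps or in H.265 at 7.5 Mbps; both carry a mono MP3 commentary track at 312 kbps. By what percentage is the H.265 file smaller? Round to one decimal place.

55.6%

263 min = 15780 s
Audio: 312 kbps = 0.312 Mbps.
AVC: 17.612 Mbps × 15780 s = 277917.4 Mb = 34.740 GB.
H.265: 7.812 Mbps × 15780 s = 123273.4 Mb = 15.409 GB.
Reduction: (1 − 15.409/34.740) × 100 = 55.64%.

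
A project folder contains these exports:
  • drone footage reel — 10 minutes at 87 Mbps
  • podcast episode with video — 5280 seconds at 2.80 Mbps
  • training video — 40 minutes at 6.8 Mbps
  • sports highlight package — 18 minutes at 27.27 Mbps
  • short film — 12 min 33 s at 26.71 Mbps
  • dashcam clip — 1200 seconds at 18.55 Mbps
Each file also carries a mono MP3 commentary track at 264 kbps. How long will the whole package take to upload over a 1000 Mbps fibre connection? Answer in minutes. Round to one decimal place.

2.6 minutes

Audio: 264 kbps = 0.264 Mbps.
drone footage reel: 87.264 Mbps × 600 s = 52358.4 Mb
podcast episode with video: 3.064 Mbps × 5280 s = 16177.9 Mb
training video: 7.064 Mbps × 2400 s = 16953.6 Mb
sports highlight package: 27.534 Mbps × 1080 s = 29736.7 Mb
short film: 26.974 Mbps × 753 s = 20311.4 Mb
dashcam clip: 18.814 Mbps × 1200 s = 22576.8 Mb
Total: 158114.9 Mb = 19764.4 MB.
At 1000 Mbps: 158114.9 / 1000 = 158 s ≈ 2.64 minutes.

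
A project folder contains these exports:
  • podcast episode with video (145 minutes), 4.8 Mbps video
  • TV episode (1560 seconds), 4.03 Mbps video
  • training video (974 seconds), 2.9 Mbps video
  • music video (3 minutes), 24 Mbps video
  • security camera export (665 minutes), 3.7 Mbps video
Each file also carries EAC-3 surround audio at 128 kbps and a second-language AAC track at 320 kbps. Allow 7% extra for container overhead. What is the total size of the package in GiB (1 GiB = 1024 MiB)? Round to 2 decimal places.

Audio total: 128 + 320 = 448 kbps = 0.448 Mbps.
podcast episode with video: 5.248 Mbps × 8700 s × 1.07 = 48853.6 Mb
TV episode: 4.478 Mbps × 1560 s × 1.07 = 7474.7 Mb
training video: 3.348 Mbps × 974 s × 1.07 = 3489.2 Mb
music video: 24.448 Mbps × 180 s × 1.07 = 4708.7 Mb
security camera export: 4.148 Mbps × 39900 s × 1.07 = 177090.6 Mb
Total: 241616.8 Mb = 30202.1 MB.
= 28.13 GiB.

28.13 GiB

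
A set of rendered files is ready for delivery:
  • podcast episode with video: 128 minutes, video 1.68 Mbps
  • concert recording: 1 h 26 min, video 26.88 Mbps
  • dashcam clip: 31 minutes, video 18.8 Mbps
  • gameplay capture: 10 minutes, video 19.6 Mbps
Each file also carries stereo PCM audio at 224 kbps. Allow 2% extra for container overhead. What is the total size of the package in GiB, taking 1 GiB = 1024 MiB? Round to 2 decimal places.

23.96 GiB

Audio: 224 kbps = 0.224 Mbps.
podcast episode with video: 1.904 Mbps × 7680 s × 1.02 = 14915.2 Mb
concert recording: 27.104 Mbps × 5160 s × 1.02 = 142653.8 Mb
dashcam clip: 19.024 Mbps × 1860 s × 1.02 = 36092.3 Mb
gameplay capture: 19.824 Mbps × 600 s × 1.02 = 12132.3 Mb
Total: 205793.6 Mb = 25724.2 MB.
= 23.96 GiB.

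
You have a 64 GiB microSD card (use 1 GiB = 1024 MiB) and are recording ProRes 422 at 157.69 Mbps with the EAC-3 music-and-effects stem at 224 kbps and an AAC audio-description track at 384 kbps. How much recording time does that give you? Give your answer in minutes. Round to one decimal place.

Audio total: 224 + 384 = 608 kbps = 0.608 Mbps.
Total bitrate: 157.69 + 0.608 = 158.298 Mbps.
Capacity: 64 GiB = 549,756 Mb.
Recording time: 549,756 / 158.298 = 3,473 s ≈ 57.9 minutes.

57.9 minutes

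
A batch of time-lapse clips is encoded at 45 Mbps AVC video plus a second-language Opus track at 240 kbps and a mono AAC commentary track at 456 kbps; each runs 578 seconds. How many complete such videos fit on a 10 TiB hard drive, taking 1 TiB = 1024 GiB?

Audio total: 240 + 456 = 696 kbps = 0.696 Mbps.
Total bitrate: 45.696 Mbps.
Per item: 45.696 Mbps × 578 s = 26,412 Mb = 3,302 MB.
Capacity: 10 TiB = 87,960,930 Mb; 3330.30 items → 3330 complete.

3330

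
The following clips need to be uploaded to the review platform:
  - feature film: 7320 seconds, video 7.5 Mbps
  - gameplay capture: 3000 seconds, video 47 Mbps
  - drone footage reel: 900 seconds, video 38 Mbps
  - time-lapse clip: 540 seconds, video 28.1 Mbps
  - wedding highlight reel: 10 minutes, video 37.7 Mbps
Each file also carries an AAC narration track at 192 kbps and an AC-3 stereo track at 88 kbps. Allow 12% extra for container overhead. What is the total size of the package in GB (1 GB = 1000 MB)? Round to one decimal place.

Audio total: 192 + 88 = 280 kbps = 0.280 Mbps.
feature film: 7.780 Mbps × 7320 s × 1.12 = 63783.6 Mb
gameplay capture: 47.280 Mbps × 3000 s × 1.12 = 158860.8 Mb
drone footage reel: 38.280 Mbps × 900 s × 1.12 = 38586.2 Mb
time-lapse clip: 28.380 Mbps × 540 s × 1.12 = 17164.2 Mb
wedding highlight reel: 37.980 Mbps × 600 s × 1.12 = 25522.6 Mb
Total: 303917.4 Mb = 37989.7 MB.
= 37.99 GB.

38.0 GB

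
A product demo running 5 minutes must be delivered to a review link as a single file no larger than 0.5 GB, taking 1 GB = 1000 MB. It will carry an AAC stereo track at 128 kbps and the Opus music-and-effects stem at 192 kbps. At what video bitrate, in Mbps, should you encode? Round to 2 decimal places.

Budget: 0.5 GB = 4000.0 Mb.
5 min = 300 s
Total bitrate budget: 4000.0 Mb / 300 s = 13.333 Mbps.
Audio total: 128 + 192 = 320 kbps = 0.320 Mbps.
Video: 13.333 − 0.320 = 13.013 Mbps.

13.01 Mbps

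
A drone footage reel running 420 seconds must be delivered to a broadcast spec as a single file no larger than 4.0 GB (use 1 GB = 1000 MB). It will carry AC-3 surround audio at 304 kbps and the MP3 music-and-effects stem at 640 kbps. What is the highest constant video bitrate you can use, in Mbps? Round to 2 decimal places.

75.25 Mbps

Budget: 4.0 GB = 32000.0 Mb.
Total bitrate budget: 32000.0 Mb / 420 s = 76.190 Mbps.
Audio total: 304 + 640 = 944 kbps = 0.944 Mbps.
Video: 76.190 − 0.944 = 75.246 Mbps.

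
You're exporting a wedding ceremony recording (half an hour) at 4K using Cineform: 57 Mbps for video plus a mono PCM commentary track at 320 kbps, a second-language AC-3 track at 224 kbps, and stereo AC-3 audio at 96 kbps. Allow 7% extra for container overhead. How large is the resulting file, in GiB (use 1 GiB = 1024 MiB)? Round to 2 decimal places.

12.92 GiB

30 min = 1800 s
Audio total: 320 + 224 + 96 = 640 kbps = 0.640 Mbps.
Total bitrate: 57 + 0.640 = 57.640 Mbps.
Stream data: 57.640 Mbps × 1800 s = 103752.0 Mb.
With 7% container overhead: ×1.07.
111,015 Mb = 13,876,830,000 bytes ÷ 1,073,741,824 = 12.92 GiB.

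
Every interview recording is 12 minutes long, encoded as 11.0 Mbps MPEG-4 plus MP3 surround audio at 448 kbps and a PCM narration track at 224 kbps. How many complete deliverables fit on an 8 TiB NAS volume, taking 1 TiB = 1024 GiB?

12 min = 720 s
Audio total: 448 + 224 = 672 kbps = 0.672 Mbps.
Total bitrate: 11.672 Mbps.
Per item: 11.672 Mbps × 720 s = 8,404 Mb = 1,050 MB.
Capacity: 8 TiB = 70,368,744 Mb; 8373.40 items → 8373 complete.

8373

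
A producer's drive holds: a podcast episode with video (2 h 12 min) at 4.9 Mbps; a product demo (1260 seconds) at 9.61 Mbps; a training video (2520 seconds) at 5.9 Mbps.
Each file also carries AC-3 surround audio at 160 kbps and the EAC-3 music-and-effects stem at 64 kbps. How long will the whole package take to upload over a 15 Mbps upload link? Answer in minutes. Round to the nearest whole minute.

Audio total: 160 + 64 = 224 kbps = 0.224 Mbps.
podcast episode with video: 5.124 Mbps × 7920 s = 40582.1 Mb
product demo: 9.834 Mbps × 1260 s = 12390.8 Mb
training video: 6.124 Mbps × 2520 s = 15432.5 Mb
Total: 68405.4 Mb = 8550.7 MB.
At 15 Mbps: 68405.4 / 15 = 4560 s ≈ 76 minutes.

76 minutes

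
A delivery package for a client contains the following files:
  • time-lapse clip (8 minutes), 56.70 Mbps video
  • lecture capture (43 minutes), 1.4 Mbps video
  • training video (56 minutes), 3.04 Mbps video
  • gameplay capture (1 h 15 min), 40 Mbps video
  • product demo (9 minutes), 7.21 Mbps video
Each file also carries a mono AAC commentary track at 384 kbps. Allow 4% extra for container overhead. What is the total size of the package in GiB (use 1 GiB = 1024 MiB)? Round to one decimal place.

27.8 GiB

Audio: 384 kbps = 0.384 Mbps.
time-lapse clip: 57.084 Mbps × 480 s × 1.04 = 28496.3 Mb
lecture capture: 1.784 Mbps × 2580 s × 1.04 = 4786.8 Mb
training video: 3.424 Mbps × 3360 s × 1.04 = 11964.8 Mb
gameplay capture: 40.384 Mbps × 4500 s × 1.04 = 188997.1 Mb
product demo: 7.594 Mbps × 540 s × 1.04 = 4264.8 Mb
Total: 238509.9 Mb = 29813.7 MB.
= 27.77 GiB.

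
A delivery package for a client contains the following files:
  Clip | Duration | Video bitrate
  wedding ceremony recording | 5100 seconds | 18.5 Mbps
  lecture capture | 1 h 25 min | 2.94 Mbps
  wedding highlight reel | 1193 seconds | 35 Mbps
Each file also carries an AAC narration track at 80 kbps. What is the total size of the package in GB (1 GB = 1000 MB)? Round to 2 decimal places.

19.00 GB

Audio: 80 kbps = 0.080 Mbps.
wedding ceremony recording: 18.580 Mbps × 5100 s = 94758.0 Mb
lecture capture: 3.020 Mbps × 5100 s = 15402.0 Mb
wedding highlight reel: 35.080 Mbps × 1193 s = 41850.4 Mb
Total: 152010.4 Mb = 19001.3 MB.
= 19.00 GB.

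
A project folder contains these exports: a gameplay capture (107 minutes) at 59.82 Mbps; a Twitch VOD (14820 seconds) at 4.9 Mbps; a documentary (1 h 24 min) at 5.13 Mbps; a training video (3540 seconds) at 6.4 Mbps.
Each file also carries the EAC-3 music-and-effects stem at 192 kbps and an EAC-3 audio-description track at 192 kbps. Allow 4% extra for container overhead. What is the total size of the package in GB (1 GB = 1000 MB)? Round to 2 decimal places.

67.16 GB

Audio total: 192 + 192 = 384 kbps = 0.384 Mbps.
gameplay capture: 60.204 Mbps × 6420 s × 1.04 = 401970.1 Mb
Twitch VOD: 5.284 Mbps × 14820 s × 1.04 = 81441.2 Mb
documentary: 5.514 Mbps × 5040 s × 1.04 = 28902.2 Mb
training video: 6.784 Mbps × 3540 s × 1.04 = 24976.0 Mb
Total: 537289.5 Mb = 67161.2 MB.
= 67.16 GB.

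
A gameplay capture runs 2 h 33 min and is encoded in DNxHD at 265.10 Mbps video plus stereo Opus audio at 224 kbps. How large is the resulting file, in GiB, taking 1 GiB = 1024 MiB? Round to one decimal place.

283.5 GiB

2 h 33 min = 153 min = 9180 s
Audio: 224 kbps = 0.224 Mbps.
Total bitrate: 265.10 + 0.224 = 265.324 Mbps.
Stream data: 265.324 Mbps × 9180 s = 2435674.3 Mb.
2,435,674 Mb = 304,459,290,000 bytes ÷ 1,073,741,824 = 283.5 GiB.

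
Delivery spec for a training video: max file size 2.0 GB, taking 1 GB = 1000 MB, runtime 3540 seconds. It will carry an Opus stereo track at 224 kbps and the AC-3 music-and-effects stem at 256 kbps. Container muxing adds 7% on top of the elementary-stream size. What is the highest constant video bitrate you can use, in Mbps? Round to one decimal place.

3.7 Mbps

Budget: 2.0 GB = 16000.0 Mb.
Stream payload after overhead: 16000.0 / 1.07 = 14953.3 Mb.
Total bitrate budget: 14953.3 Mb / 3540 s = 4.224 Mbps.
Audio total: 224 + 256 = 480 kbps = 0.480 Mbps.
Video: 4.224 − 0.480 = 3.744 Mbps.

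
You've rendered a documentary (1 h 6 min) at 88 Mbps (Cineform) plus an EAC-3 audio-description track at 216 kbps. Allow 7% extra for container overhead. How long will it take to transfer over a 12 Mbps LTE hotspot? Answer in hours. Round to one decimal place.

1 h 6 min = 66 min = 3960 s
Audio: 216 kbps = 0.216 Mbps.
Total bitrate: 88.216 Mbps.
File: 88.216 Mbps × 3960 s = 349335.4 Mb.
With 7% container overhead: ×1.07. → 373788.8 Mb.
At 12 Mbps: 373788.8 / 12 = 31149.1 s ≈ 8.65 hours.

8.7 hours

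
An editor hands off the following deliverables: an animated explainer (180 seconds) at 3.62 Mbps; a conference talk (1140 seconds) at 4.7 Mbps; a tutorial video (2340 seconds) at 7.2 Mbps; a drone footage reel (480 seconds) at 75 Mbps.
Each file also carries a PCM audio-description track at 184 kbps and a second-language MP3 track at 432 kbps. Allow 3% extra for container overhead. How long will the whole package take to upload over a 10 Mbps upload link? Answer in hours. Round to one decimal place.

1.8 hours

Audio total: 184 + 432 = 616 kbps = 0.616 Mbps.
animated explainer: 4.236 Mbps × 180 s × 1.03 = 785.4 Mb
conference talk: 5.316 Mbps × 1140 s × 1.03 = 6242.0 Mb
tutorial video: 7.816 Mbps × 2340 s × 1.03 = 18838.1 Mb
drone footage reel: 75.616 Mbps × 480 s × 1.03 = 37384.6 Mb
Total: 63250.1 Mb = 7906.3 MB.
At 10 Mbps: 63250.1 / 10 = 6325 s ≈ 1.76 hours.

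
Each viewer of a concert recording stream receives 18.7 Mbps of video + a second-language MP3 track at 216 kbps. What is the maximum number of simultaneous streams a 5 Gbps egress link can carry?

264

Audio: 216 kbps = 0.216 Mbps.
Per-viewer media rate: 18.916 Mbps.
5 Gbps = 5,000 Mbps; 5,000 / 18.916 = 264.33 → 264 viewers.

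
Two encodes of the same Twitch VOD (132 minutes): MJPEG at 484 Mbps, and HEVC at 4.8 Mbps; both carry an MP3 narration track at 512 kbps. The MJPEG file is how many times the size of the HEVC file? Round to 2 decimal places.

91.21

132 min = 7920 s
Audio: 512 kbps = 0.512 Mbps.
MJPEG: 484.512 Mbps × 7920 s = 3837335.0 Mb = 479.667 GB.
HEVC: 5.312 Mbps × 7920 s = 42071.0 Mb = 5.259 GB.
Ratio: 479.667 / 5.259 = 91.211.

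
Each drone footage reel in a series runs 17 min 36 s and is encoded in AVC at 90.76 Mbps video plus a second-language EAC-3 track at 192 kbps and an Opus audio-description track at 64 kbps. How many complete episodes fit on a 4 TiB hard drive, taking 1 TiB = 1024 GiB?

17 min 36 s = 1056 s
Audio total: 192 + 64 = 256 kbps = 0.256 Mbps.
Total bitrate: 91.016 Mbps.
Per item: 91.016 Mbps × 1056 s = 96,113 Mb = 12,014 MB.
Capacity: 4 TiB = 35,184,372 Mb; 366.07 items → 366 complete.

366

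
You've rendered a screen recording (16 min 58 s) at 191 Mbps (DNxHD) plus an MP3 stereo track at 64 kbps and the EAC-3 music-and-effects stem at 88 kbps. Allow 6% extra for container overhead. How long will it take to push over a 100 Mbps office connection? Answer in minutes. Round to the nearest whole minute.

34 minutes

16 min 58 s = 1018 s
Audio total: 64 + 88 = 152 kbps = 0.152 Mbps.
Total bitrate: 191.152 Mbps.
File: 191.152 Mbps × 1018 s = 194592.7 Mb.
With 6% container overhead: ×1.06. → 206268.3 Mb.
At 100 Mbps: 206268.3 / 100 = 2062.7 s ≈ 34.4 minutes.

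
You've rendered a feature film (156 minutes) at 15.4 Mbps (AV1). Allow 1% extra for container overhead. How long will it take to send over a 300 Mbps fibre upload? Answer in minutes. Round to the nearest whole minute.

8 minutes

156 min = 9360 s
File: 15.400 Mbps × 9360 s = 144144.0 Mb.
With 1% container overhead: ×1.01. → 145585.4 Mb.
At 300 Mbps: 145585.4 / 300 = 485.3 s ≈ 8.09 minutes.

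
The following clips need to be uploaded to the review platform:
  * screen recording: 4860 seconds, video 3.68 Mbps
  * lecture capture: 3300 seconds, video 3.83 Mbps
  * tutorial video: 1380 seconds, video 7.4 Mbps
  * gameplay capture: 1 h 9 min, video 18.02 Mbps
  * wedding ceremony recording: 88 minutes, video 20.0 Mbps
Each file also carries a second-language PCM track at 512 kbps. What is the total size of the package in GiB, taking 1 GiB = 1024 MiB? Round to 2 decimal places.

26.85 GiB

Audio: 512 kbps = 0.512 Mbps.
screen recording: 4.192 Mbps × 4860 s = 20373.1 Mb
lecture capture: 4.342 Mbps × 3300 s = 14328.6 Mb
tutorial video: 7.912 Mbps × 1380 s = 10918.6 Mb
gameplay capture: 18.532 Mbps × 4140 s = 76722.5 Mb
wedding ceremony recording: 20.512 Mbps × 5280 s = 108303.4 Mb
Total: 230646.1 Mb = 28830.8 MB.
= 26.85 GiB.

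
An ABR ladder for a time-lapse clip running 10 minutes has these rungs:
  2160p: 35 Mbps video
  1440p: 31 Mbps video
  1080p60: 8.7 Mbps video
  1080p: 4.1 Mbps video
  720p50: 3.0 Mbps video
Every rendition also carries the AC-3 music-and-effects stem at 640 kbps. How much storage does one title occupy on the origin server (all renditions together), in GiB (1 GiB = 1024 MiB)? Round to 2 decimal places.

10 min = 600 s
Audio: 640 kbps = 0.640 Mbps.
Sum of rendition bitrates: (35+0.640) + (31+0.640) + (8.7+0.640) + (4.1+0.640) + (3.0+0.640) = 85.000 Mbps.
× 600 s = 51,000 Mb = 6,375 MB = 5.937 GiB.

5.94 GiB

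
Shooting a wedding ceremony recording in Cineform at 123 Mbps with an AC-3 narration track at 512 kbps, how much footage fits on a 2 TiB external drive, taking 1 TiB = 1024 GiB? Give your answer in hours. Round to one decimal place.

39.6 hours

Audio: 512 kbps = 0.512 Mbps.
Total bitrate: 123 + 0.512 = 123.512 Mbps.
Capacity: 2 TiB = 17,592,186 Mb.
Recording time: 17,592,186 / 123.512 = 142,433 s ≈ 39.6 hours.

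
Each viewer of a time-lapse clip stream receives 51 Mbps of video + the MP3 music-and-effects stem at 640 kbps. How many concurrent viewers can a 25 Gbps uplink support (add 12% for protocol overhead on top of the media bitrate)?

432

Audio: 640 kbps = 0.640 Mbps.
Per-viewer media rate: 51.640 Mbps.
On the wire with 12% overhead: 57.837 Mbps.
25 Gbps = 25,000 Mbps; 25,000 / 57.837 = 432.25 → 432 viewers.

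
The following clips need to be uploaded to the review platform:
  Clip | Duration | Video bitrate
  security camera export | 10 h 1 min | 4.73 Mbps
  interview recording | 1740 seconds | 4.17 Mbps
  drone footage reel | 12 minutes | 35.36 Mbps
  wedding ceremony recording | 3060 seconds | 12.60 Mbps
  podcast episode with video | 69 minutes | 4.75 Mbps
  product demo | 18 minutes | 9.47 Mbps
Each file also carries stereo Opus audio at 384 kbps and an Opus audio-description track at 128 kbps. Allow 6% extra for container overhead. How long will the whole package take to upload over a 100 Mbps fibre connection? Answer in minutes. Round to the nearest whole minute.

52 minutes

Audio total: 384 + 128 = 512 kbps = 0.512 Mbps.
security camera export: 5.242 Mbps × 36060 s × 1.06 = 200368.1 Mb
interview recording: 4.682 Mbps × 1740 s × 1.06 = 8635.5 Mb
drone footage reel: 35.872 Mbps × 720 s × 1.06 = 27377.5 Mb
wedding ceremony recording: 13.112 Mbps × 3060 s × 1.06 = 42530.1 Mb
podcast episode with video: 5.262 Mbps × 4140 s × 1.06 = 23091.8 Mb
product demo: 9.982 Mbps × 1080 s × 1.06 = 11427.4 Mb
Total: 313430.3 Mb = 39178.8 MB.
At 100 Mbps: 313430.3 / 100 = 3134 s ≈ 52.2 minutes.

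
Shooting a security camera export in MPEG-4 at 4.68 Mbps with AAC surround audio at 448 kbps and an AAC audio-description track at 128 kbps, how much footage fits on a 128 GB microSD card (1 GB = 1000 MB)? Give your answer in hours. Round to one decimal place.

Audio total: 448 + 128 = 576 kbps = 0.576 Mbps.
Total bitrate: 4.68 + 0.576 = 5.256 Mbps.
Capacity: 128 GB = 1,024,000 Mb.
Recording time: 1,024,000 / 5.256 = 194,825 s ≈ 54.1 hours.

54.1 hours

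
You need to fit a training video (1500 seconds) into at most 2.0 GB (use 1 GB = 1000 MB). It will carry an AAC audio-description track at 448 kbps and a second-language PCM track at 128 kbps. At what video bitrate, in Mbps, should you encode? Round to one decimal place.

Budget: 2.0 GB = 16000.0 Mb.
Total bitrate budget: 16000.0 Mb / 1500 s = 10.667 Mbps.
Audio total: 448 + 128 = 576 kbps = 0.576 Mbps.
Video: 10.667 − 0.576 = 10.091 Mbps.

10.1 Mbps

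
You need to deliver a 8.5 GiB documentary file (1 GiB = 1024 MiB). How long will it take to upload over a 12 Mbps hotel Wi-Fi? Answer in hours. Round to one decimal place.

1.7 hours

File: 8.5 GiB = 73014.4 Mb.
At 12 Mbps: 73014.4 / 12 = 6084.5 s ≈ 1.69 hours.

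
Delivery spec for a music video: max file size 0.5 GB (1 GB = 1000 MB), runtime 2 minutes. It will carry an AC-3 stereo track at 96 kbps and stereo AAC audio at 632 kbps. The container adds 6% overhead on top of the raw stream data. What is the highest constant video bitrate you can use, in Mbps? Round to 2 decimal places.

30.72 Mbps

Budget: 0.5 GB = 4000.0 Mb.
Stream payload after overhead: 4000.0 / 1.06 = 3773.6 Mb.
2 min = 120 s
Total bitrate budget: 3773.6 Mb / 120 s = 31.447 Mbps.
Audio total: 96 + 632 = 728 kbps = 0.728 Mbps.
Video: 31.447 − 0.728 = 30.719 Mbps.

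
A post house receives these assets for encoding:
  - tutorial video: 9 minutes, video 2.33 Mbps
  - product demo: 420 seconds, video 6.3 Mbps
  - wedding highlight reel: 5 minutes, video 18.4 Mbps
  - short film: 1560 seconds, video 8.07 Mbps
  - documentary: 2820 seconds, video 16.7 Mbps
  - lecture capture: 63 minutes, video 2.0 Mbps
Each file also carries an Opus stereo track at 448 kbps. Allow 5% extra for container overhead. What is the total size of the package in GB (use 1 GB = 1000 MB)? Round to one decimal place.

Audio: 448 kbps = 0.448 Mbps.
tutorial video: 2.778 Mbps × 540 s × 1.05 = 1575.1 Mb
product demo: 6.748 Mbps × 420 s × 1.05 = 2975.9 Mb
wedding highlight reel: 18.848 Mbps × 300 s × 1.05 = 5937.1 Mb
short film: 8.518 Mbps × 1560 s × 1.05 = 13952.5 Mb
documentary: 17.148 Mbps × 2820 s × 1.05 = 50775.2 Mb
lecture capture: 2.448 Mbps × 3780 s × 1.05 = 9716.1 Mb
Total: 84931.9 Mb = 10616.5 MB.
= 10.62 GB.

10.6 GB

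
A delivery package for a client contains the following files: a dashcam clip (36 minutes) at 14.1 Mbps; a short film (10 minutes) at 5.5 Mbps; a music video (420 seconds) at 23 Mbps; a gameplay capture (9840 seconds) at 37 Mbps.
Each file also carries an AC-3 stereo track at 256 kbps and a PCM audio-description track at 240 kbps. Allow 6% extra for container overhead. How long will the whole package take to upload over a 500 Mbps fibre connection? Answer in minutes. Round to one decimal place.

14.6 minutes

Audio total: 256 + 240 = 496 kbps = 0.496 Mbps.
dashcam clip: 14.596 Mbps × 2160 s × 1.06 = 33419.0 Mb
short film: 5.996 Mbps × 600 s × 1.06 = 3813.5 Mb
music video: 23.496 Mbps × 420 s × 1.06 = 10460.4 Mb
gameplay capture: 37.496 Mbps × 9840 s × 1.06 = 391098.3 Mb
Total: 438791.2 Mb = 54848.9 MB.
At 500 Mbps: 438791.2 / 500 = 878 s ≈ 14.6 minutes.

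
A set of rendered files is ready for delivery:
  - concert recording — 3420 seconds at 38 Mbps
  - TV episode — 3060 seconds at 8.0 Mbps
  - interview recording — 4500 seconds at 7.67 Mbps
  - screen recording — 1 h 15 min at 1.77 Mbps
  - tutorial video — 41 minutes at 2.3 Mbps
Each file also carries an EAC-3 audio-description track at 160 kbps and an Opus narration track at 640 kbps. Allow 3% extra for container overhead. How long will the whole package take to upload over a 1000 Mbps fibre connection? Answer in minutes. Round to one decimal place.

3.7 minutes

Audio total: 160 + 640 = 800 kbps = 0.800 Mbps.
concert recording: 38.800 Mbps × 3420 s × 1.03 = 136676.9 Mb
TV episode: 8.800 Mbps × 3060 s × 1.03 = 27735.8 Mb
interview recording: 8.470 Mbps × 4500 s × 1.03 = 39258.4 Mb
screen recording: 2.570 Mbps × 4500 s × 1.03 = 11912.0 Mb
tutorial video: 3.100 Mbps × 2460 s × 1.03 = 7854.8 Mb
Total: 223437.9 Mb = 27929.7 MB.
At 1000 Mbps: 223437.9 / 1000 = 223 s ≈ 3.72 minutes.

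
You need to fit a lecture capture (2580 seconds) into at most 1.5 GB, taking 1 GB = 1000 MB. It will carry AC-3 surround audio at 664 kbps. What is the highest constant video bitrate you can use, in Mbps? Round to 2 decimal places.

3.99 Mbps

Budget: 1.5 GB = 12000.0 Mb.
Total bitrate budget: 12000.0 Mb / 2580 s = 4.651 Mbps.
Audio: 664 kbps = 0.664 Mbps.
Video: 4.651 − 0.664 = 3.987 Mbps.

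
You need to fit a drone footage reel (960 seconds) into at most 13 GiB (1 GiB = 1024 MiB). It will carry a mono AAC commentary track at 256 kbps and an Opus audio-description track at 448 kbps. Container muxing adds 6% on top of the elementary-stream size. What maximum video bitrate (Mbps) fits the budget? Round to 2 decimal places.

109.03 Mbps

Budget: 13 GiB = 111669.1 Mb.
Stream payload after overhead: 111669.1 / 1.06 = 105348.3 Mb.
Total bitrate budget: 105348.3 Mb / 960 s = 109.738 Mbps.
Audio total: 256 + 448 = 704 kbps = 0.704 Mbps.
Video: 109.738 − 0.704 = 109.034 Mbps.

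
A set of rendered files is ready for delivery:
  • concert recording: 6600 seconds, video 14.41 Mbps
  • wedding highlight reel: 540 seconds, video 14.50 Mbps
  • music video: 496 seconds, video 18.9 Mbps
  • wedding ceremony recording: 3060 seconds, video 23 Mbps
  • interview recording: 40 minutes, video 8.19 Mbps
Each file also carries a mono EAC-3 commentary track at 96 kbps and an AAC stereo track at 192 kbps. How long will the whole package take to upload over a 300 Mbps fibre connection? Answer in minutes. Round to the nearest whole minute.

11 minutes

Audio total: 96 + 192 = 288 kbps = 0.288 Mbps.
concert recording: 14.698 Mbps × 6600 s = 97006.8 Mb
wedding highlight reel: 14.788 Mbps × 540 s = 7985.5 Mb
music video: 19.188 Mbps × 496 s = 9517.2 Mb
wedding ceremony recording: 23.288 Mbps × 3060 s = 71261.3 Mb
interview recording: 8.478 Mbps × 2400 s = 20347.2 Mb
Total: 206118.0 Mb = 25764.8 MB.
At 300 Mbps: 206118.0 / 300 = 687 s ≈ 11.5 minutes.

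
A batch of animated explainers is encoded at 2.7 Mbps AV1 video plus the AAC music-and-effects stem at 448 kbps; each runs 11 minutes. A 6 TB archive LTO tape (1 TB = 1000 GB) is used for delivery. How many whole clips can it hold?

11 min = 660 s
Audio: 448 kbps = 0.448 Mbps.
Total bitrate: 3.148 Mbps.
Per item: 3.148 Mbps × 660 s = 2,078 Mb = 259.7 MB.
Capacity: 6 TB = 48,000,000 Mb; 23102.69 items → 23102 complete.

23102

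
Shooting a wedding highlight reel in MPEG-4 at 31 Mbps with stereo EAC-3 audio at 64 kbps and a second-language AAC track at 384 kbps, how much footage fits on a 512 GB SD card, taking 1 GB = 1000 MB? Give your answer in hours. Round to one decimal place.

Audio total: 64 + 384 = 448 kbps = 0.448 Mbps.
Total bitrate: 31 + 0.448 = 31.448 Mbps.
Capacity: 512 GB = 4,096,000 Mb.
Recording time: 4,096,000 / 31.448 = 130,247 s ≈ 36.2 hours.

36.2 hours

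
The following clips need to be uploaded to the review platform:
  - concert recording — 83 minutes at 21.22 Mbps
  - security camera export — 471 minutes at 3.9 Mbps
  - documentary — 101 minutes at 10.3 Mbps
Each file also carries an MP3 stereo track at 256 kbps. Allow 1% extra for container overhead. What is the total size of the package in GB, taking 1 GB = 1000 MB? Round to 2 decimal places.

36.41 GB

Audio: 256 kbps = 0.256 Mbps.
concert recording: 21.476 Mbps × 4980 s × 1.01 = 108020.0 Mb
security camera export: 4.156 Mbps × 28260 s × 1.01 = 118623.0 Mb
documentary: 10.556 Mbps × 6060 s × 1.01 = 64609.1 Mb
Total: 291252.1 Mb = 36406.5 MB.
= 36.41 GB.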